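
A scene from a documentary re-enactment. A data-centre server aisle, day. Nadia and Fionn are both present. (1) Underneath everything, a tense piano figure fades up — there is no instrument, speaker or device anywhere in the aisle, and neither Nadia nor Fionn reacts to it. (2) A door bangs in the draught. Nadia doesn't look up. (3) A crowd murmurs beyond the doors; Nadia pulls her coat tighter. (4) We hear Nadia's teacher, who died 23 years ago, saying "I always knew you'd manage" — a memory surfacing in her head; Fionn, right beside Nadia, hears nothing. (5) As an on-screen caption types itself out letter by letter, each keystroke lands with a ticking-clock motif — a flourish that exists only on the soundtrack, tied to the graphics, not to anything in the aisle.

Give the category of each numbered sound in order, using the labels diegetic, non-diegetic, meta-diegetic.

(1) score with no on-screen or off-screen source; it exists for the audience alone → non-diegetic.
(2) the sound comes from a door physically present in the location → diegetic.
Sound (3): a crowd is part of the location's real environment, so diegetic.
(4) is meta-diegetic: the voice is a memory playing only inside Nadia's mind; Fionn can't hear it.
Sound (5): it accompanies on-screen graphics, not anything inside the story world, so non-diegetic.

non-diegetic, diegetic, diegetic, meta-diegetic, non-diegetic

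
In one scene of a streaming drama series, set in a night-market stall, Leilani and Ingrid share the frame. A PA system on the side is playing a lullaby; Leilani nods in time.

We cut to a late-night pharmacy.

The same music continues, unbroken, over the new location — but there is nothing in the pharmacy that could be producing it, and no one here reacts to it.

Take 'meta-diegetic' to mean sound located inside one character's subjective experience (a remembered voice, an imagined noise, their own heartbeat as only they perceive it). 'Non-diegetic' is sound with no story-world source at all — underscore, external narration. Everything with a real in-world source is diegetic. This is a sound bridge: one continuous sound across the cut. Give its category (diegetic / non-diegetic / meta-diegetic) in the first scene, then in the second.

Scene one: a PA system is an on-screen source and Leilani reacts to it → diegetic.
Scene two: there is no source in the pharmacy and no one hears it — it's now underscore → non-diegetic.

diegetic, non-diegetic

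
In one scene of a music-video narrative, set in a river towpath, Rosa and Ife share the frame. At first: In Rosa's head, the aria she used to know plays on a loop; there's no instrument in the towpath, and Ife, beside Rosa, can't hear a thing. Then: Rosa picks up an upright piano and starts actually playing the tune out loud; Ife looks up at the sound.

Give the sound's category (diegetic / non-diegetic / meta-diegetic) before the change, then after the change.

Before the change: the tune exists only as Rosa's private memory; Ife can't hear it → meta-diegetic.
After the change: Rosa is now producing it live on an upright piano, in the room, and Ife hears it → diegetic.

meta-diegetic, diegetic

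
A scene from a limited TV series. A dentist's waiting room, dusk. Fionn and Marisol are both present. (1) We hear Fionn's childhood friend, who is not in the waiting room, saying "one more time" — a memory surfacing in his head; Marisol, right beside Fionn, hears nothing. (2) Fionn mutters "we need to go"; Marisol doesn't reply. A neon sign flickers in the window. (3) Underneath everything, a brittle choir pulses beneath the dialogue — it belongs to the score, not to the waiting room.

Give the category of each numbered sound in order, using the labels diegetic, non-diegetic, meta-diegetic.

(1) a remembered line, private to Fionn — not present in the room, not audible to Marisol → meta-diegetic.
Sound (2): spoken by a character present in the story world, so diegetic.
(3) score with no on-screen or off-screen source; it exists for the audience alone → non-diegetic.

meta-diegetic, diegetic, non-diegetic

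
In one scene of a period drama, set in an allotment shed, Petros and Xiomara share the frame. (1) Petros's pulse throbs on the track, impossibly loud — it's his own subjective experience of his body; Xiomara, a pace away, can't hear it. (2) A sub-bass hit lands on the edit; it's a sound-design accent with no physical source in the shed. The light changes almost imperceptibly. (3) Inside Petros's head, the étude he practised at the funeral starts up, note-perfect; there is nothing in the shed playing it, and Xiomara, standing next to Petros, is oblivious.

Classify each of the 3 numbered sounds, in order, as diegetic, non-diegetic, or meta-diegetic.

meta-diegetic, non-diegetic, meta-diegetic

(1) it's Petros's internal bodily sensation rendered as sound; only Petros 'hears' it → meta-diegetic.
Sound (2): an editorial stinger — it belongs to the cut, not the story world, so non-diegetic.
Sound (3): it lives in Petros's subjectivity, not in the shed, so meta-diegetic.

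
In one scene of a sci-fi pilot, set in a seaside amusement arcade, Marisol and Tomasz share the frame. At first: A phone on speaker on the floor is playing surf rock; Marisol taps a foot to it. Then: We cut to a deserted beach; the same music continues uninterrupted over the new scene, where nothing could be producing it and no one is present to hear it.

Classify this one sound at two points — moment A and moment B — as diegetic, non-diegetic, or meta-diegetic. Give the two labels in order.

Moment A: a phone on speaker is a real in-scene source and Marisol reacts to it → diegetic.
Moment B: there is no longer any in-world source and no one can hear it — it has become underscore → non-diegetic.

diegetic, non-diegetic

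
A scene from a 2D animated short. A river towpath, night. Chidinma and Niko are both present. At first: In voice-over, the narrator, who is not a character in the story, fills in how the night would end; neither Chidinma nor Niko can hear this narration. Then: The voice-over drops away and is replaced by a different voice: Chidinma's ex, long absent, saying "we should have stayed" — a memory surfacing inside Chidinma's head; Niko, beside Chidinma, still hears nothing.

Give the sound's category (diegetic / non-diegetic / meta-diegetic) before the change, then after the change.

non-diegetic, meta-diegetic

Before the change: the external narrator addresses only the audience — outside the story world → non-diegetic.
After the change: the replacement voice is a memory inside Chidinma's mind specifically → meta-diegetic.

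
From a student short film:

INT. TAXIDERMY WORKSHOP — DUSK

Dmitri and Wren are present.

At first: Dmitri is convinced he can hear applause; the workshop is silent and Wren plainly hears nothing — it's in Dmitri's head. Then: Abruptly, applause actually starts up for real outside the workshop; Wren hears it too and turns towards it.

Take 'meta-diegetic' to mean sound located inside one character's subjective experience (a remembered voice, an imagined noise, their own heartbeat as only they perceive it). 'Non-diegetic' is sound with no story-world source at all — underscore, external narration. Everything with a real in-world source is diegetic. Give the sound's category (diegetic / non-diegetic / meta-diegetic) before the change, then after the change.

Before the change: only Dmitri 'hears' it — imagined, in his mind → meta-diegetic.
After the change: now there's a real external source and Wren hears it too — in the story world → diegetic.

meta-diegetic, diegetic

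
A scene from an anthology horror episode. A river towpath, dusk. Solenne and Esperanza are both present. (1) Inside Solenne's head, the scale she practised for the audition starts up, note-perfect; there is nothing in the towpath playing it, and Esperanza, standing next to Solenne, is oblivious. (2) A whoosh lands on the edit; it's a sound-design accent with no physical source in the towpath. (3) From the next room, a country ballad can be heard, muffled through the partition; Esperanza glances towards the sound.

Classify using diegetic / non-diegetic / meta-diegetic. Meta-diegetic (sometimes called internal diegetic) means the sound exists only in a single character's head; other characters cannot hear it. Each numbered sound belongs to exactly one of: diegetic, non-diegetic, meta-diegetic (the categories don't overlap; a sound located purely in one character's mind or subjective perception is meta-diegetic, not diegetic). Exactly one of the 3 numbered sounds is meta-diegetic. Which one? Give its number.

1

(1) is meta-diegetic: the music is a memory playing inside Solenne's mind alone; no real-world source, Esperanza can't hear it.
Sound (2): it's a sound-design accent with no in-world source; no one in the scene can hear it, so non-diegetic.
(3) it's coming from the next room — a location within the story world — and Esperanza reacts → diegetic.
Only (1) is meta-diegetic.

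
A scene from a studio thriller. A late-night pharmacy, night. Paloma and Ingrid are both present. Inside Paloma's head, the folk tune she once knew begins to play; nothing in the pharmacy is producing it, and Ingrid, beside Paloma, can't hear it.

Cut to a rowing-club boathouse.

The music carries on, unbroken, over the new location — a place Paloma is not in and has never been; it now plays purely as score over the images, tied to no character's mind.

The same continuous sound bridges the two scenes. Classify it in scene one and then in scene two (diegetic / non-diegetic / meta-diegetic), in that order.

meta-diegetic, non-diegetic

Scene one: the music exists only inside Paloma's mind; Ingrid can't hear it → meta-diegetic.
Scene two: it's detached from Paloma entirely and plays over unrelated images with no in-world source — conventional underscore → non-diegetic.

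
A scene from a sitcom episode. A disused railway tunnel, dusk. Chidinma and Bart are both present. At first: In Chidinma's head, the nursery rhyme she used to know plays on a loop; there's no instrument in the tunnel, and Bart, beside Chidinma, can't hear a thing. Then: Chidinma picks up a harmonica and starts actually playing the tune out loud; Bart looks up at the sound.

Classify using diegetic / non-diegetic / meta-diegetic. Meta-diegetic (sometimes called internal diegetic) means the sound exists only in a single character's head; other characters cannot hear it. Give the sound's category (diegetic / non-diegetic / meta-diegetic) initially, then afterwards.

meta-diegetic, diegetic

Initially: the tune exists only as Chidinma's private memory; Bart can't hear it → meta-diegetic.
Afterwards: Chidinma is now producing it live on a harmonica, in the room, and Bart hears it → diegetic.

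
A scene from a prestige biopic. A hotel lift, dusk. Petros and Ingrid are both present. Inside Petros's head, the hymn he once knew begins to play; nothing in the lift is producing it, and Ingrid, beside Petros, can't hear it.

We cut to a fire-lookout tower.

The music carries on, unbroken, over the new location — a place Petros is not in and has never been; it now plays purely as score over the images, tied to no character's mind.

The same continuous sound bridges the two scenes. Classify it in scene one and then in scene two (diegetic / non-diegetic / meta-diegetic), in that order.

meta-diegetic, non-diegetic

Scene one: the music exists only inside Petros's mind; Ingrid can't hear it → meta-diegetic.
Scene two: it's detached from Petros entirely and plays over unrelated images with no in-world source — conventional underscore → non-diegetic.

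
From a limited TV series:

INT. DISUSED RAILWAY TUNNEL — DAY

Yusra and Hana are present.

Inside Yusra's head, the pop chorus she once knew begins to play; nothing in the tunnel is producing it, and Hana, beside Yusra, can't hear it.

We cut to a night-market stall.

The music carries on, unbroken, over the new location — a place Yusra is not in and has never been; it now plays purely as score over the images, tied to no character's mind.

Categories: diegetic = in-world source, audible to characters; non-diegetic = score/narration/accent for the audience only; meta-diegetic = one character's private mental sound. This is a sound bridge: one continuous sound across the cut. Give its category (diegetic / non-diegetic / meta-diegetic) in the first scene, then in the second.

Scene one: the music exists only inside Yusra's mind; Hana can't hear it → meta-diegetic.
Scene two: it's detached from Yusra entirely and plays over unrelated images with no in-world source — conventional underscore → non-diegetic.

meta-diegetic, non-diegetic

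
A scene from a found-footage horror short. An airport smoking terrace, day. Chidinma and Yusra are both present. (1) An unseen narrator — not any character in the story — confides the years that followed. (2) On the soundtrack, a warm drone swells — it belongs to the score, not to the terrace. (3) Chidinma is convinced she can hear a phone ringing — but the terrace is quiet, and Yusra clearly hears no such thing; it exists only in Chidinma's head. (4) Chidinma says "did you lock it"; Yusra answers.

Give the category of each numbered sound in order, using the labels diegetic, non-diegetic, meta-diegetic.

non-diegetic, non-diegetic, meta-diegetic, diegetic

Sound (1): the narrator exists outside the story world, addressing only the audience, so non-diegetic.
Sound (2): it has no source in the story world and no character can hear it — it's underscore, so non-diegetic.
Sound (3): the sound is imagined by Chidinma; nothing in the story world is producing it and Yusra can't hear it, so meta-diegetic.
(4) Chidinma is a character speaking aloud in the scene → diegetic.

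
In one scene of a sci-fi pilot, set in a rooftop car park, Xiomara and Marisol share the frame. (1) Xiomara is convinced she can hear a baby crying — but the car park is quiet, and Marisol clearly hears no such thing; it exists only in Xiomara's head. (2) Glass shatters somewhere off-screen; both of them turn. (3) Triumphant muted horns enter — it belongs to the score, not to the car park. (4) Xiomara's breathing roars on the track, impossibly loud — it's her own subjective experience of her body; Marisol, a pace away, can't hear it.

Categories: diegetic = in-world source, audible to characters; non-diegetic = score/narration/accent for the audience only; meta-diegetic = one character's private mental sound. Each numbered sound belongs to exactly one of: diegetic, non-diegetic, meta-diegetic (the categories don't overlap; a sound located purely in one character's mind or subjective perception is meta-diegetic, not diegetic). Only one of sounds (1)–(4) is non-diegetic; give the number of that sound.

3

Sound (1): the sound is imagined by Xiomara; nothing in the story world is producing it and Marisol can't hear it, so meta-diegetic.
Sound (2): glass is a real object/event in the scene's world, so diegetic.
Sound (3): nothing in the car park produces it and the characters don't hear it — pure soundtrack, so non-diegetic.
(4) a subjective body sound — Xiomara's private perception, inaudible to Marisol → meta-diegetic.
Only (3) is non-diegetic.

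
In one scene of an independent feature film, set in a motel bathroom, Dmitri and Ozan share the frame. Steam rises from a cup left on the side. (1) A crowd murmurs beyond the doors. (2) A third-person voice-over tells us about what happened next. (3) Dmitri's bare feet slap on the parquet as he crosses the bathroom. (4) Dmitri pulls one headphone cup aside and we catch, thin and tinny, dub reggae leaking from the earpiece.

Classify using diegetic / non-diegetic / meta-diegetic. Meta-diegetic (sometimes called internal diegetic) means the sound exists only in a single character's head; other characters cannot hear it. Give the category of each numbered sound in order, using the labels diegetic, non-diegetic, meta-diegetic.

Sound (1): a crowd is part of the location's real environment, so diegetic.
(2) commentary laid over the scene from outside the fiction → non-diegetic.
(3) is diegetic: a character's body making contact with the set — an in-world sound.
(4) it's leaking from a physical pair of headphones in the scene → diegetic.

diegetic, non-diegetic, diegetic, diegetic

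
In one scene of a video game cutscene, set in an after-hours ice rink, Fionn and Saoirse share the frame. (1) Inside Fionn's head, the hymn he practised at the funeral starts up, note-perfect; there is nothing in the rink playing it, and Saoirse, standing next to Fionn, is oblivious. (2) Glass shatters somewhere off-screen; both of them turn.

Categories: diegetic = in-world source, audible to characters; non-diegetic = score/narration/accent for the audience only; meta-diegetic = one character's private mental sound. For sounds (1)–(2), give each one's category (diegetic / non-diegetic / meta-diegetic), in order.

Sound (1): remembered music, private to Fionn — Saoirse is oblivious because it isn't in the room, so meta-diegetic.
(2) glass is a real object/event in the scene's world → diegetic.

meta-diegetic, diegetic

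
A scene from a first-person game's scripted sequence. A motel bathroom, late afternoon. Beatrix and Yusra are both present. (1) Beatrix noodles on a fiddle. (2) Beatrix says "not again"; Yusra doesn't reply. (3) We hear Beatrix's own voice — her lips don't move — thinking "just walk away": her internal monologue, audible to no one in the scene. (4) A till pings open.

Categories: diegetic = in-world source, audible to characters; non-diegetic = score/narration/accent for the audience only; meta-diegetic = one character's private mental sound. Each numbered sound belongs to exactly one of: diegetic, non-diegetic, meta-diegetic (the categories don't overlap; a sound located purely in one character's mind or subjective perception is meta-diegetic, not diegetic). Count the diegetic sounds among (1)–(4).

3

Sound (1): Beatrix is producing the music live, in the story world, so diegetic.
Sound (2): Beatrix is a character speaking aloud in the scene, so diegetic.
(3) Beatrix's thought-voice: a private mental sound no other character can hear → meta-diegetic.
Sound (4): an in-world source (a till); characters could hear it, so diegetic.
So 3 of the 4 are diegetic: (1), (2), (4).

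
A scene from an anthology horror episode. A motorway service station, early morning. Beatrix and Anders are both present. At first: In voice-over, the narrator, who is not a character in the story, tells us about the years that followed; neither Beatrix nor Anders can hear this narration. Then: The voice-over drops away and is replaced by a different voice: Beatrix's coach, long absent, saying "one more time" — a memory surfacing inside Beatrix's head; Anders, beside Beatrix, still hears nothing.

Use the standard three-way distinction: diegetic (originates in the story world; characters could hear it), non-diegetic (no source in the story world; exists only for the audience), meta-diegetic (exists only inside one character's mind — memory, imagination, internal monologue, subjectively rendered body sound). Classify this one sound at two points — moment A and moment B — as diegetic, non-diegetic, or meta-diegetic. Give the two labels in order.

non-diegetic, meta-diegetic

Moment A: the external narrator addresses only the audience — outside the story world → non-diegetic.
Moment B: the replacement voice is a memory inside Beatrix's mind specifically → meta-diegetic.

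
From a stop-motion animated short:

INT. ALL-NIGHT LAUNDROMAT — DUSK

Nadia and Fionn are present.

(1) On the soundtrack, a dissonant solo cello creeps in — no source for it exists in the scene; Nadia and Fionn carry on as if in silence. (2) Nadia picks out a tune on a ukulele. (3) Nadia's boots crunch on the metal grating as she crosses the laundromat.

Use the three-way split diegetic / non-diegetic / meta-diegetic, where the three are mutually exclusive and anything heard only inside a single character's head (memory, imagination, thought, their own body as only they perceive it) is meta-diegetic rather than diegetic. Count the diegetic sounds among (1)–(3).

Sound (1): score with no on-screen or off-screen source; it exists for the audience alone, so non-diegetic.
Sound (2): the instrument and the performer are both in the scene, so diegetic.
(3) is diegetic: it's the physical sound of Nadia moving in the space.
Diegetic: (2), (3) — that's 2.

2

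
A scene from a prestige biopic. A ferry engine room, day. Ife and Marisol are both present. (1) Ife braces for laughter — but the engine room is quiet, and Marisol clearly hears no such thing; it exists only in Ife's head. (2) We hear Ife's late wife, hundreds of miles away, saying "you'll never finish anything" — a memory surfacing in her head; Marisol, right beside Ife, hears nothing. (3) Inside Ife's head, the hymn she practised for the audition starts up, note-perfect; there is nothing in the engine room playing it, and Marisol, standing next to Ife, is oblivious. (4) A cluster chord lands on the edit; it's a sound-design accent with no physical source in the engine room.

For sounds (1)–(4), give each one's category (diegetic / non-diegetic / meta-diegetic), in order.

Sound (1): Ife alone 'hears' it — an imagined sound, not present in the space, so meta-diegetic.
(2) the voice is a memory playing only inside Ife's mind; Marisol can't hear it → meta-diegetic.
(3) is meta-diegetic: it lives in Ife's subjectivity, not in the engine room.
(4) it's a sound-design accent with no in-world source; no one in the scene can hear it → non-diegetic.

meta-diegetic, meta-diegetic, meta-diegetic, non-diegetic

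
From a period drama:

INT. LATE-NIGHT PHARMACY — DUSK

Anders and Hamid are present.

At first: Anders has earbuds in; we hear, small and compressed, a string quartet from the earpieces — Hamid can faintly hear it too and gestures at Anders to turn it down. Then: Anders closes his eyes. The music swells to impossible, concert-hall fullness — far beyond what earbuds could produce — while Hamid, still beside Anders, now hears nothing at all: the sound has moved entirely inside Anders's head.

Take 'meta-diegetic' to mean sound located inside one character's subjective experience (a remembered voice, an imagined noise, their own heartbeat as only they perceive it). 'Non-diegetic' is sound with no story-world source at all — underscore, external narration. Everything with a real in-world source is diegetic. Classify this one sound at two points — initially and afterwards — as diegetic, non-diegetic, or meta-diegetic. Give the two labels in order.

Initially: the earbuds are a physical source both characters can hear → diegetic.
Afterwards: the music now exists only as Anders's subjective experience; Hamid can no longer hear it → meta-diegetic.

diegetic, meta-diegetic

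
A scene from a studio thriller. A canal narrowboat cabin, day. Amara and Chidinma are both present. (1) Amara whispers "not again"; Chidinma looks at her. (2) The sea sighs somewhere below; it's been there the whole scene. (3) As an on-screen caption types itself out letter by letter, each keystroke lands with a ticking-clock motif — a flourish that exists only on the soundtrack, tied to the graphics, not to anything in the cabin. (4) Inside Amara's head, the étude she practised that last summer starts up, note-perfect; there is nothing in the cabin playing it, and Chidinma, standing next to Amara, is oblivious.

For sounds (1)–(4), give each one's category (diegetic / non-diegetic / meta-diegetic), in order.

Sound (1): spoken by a character present in the story world, so diegetic.
Sound (2): it's the actual ambient sound of the location, so diegetic.
Sound (3): sound married to a title/caption — outside the diegesis by definition, so non-diegetic.
(4) is meta-diegetic: remembered music, private to Amara — Chidinma is oblivious because it isn't in the room.

diegetic, diegetic, non-diegetic, meta-diegetic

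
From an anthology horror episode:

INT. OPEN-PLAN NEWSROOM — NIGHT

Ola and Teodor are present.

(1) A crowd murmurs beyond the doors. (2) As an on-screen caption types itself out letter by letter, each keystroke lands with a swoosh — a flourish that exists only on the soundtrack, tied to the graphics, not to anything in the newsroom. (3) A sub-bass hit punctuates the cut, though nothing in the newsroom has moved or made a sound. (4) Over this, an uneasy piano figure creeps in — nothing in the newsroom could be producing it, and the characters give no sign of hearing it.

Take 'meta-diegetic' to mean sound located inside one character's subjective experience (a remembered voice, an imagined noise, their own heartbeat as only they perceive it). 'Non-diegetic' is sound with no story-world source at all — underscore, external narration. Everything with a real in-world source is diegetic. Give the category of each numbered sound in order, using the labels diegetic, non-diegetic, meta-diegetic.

Sound (1): ambient/room sound belonging to the story's physical space, so diegetic.
Sound (2): it accompanies on-screen graphics, not anything inside the story world, so non-diegetic.
(3) is non-diegetic: nothing in the scene produces it; it's an accent added for the audience.
(4) is non-diegetic: it has no source in the story world and no character can hear it — it's underscore.

diegetic, non-diegetic, non-diegetic, non-diegetic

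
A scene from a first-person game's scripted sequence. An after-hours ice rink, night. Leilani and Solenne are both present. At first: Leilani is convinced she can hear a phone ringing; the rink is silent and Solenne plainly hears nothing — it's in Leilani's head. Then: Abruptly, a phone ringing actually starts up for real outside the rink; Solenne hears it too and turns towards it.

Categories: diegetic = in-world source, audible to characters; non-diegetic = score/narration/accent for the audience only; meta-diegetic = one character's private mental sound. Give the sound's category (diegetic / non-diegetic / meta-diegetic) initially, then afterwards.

meta-diegetic, diegetic

Initially: only Leilani 'hears' it — imagined, in her mind → meta-diegetic.
Afterwards: now there's a real external source and Solenne hears it too — in the story world → diegetic.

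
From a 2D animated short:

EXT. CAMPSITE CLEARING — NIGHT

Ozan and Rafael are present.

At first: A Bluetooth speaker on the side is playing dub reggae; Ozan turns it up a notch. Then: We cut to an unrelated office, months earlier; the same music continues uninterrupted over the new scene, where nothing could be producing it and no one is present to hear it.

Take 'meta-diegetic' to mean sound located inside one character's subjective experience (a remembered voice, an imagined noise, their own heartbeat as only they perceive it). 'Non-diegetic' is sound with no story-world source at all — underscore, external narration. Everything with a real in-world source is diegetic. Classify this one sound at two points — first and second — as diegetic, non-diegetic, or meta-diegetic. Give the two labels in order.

First: a Bluetooth speaker is a real in-scene source and Ozan reacts to it → diegetic.
Second: there is no longer any in-world source and no one can hear it — it has become underscore → non-diegetic.

diegetic, non-diegetic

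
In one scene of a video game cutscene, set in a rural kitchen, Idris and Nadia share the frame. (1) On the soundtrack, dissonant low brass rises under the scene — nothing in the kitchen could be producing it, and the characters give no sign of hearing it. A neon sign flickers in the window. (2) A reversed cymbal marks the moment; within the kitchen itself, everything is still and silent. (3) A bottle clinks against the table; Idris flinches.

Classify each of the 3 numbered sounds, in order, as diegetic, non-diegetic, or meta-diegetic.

(1) it has no source in the story world and no character can hear it — it's underscore → non-diegetic.
(2) is non-diegetic: it's a sound-design accent with no in-world source; no one in the scene can hear it.
Sound (3): a bottle is a real object/event in the scene's world, so diegetic.

non-diegetic, non-diegetic, diegetic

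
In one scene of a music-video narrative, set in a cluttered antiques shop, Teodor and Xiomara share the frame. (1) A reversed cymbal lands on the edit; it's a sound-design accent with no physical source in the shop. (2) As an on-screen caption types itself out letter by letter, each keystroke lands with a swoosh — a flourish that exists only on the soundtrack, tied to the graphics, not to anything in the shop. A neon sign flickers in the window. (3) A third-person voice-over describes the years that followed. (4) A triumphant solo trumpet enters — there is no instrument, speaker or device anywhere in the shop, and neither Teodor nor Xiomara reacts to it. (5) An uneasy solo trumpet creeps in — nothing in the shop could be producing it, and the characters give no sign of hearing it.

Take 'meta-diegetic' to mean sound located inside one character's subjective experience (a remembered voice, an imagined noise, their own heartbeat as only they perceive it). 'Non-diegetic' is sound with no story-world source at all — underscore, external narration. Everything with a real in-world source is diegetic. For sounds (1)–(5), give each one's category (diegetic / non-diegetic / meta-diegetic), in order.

non-diegetic, non-diegetic, non-diegetic, non-diegetic, non-diegetic

Sound (1): it's a sound-design accent with no in-world source; no one in the scene can hear it, so non-diegetic.
(2) is non-diegetic: sound married to a title/caption — outside the diegesis by definition.
Sound (3): commentary laid over the scene from outside the fiction, so non-diegetic.
Sound (4): score with no on-screen or off-screen source; it exists for the audience alone, so non-diegetic.
(5) nothing in the shop produces it and the characters don't hear it — pure soundtrack → non-diegetic.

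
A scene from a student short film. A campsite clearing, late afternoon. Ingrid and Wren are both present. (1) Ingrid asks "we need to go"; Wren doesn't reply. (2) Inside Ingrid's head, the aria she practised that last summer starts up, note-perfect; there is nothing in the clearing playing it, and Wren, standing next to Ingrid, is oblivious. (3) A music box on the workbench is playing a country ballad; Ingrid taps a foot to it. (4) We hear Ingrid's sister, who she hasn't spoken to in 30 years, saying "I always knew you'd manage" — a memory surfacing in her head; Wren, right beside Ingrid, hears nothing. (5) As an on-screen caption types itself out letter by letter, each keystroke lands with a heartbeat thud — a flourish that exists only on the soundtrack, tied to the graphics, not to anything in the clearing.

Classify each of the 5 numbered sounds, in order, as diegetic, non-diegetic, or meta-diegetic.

Sound (1): Ingrid is a character speaking aloud in the scene, so diegetic.
(2) is meta-diegetic: it lives in Ingrid's subjectivity, not in the clearing.
(3) a music box is a physical source in the scene and Ingrid reacts to it → diegetic.
(4) is meta-diegetic: the voice is a memory playing only inside Ingrid's mind; Wren can't hear it.
Sound (5): sound married to a title/caption — outside the diegesis by definition, so non-diegetic.

diegetic, meta-diegetic, diegetic, meta-diegetic, non-diegetic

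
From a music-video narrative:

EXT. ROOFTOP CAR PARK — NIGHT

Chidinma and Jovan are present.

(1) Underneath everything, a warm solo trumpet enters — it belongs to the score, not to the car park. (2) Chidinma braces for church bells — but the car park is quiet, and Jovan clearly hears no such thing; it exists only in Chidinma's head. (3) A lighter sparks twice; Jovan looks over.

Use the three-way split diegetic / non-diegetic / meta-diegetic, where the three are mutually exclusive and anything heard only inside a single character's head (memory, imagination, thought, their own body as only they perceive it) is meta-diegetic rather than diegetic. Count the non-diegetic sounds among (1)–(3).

1

(1) score with no on-screen or off-screen source; it exists for the audience alone → non-diegetic.
(2) is meta-diegetic: subjective to Chidinma: the car park is silent and Jovan hears nothing.
(3) the sound comes from a lighter physically present in the location → diegetic.
So 1 of the 3 is non-diegetic: (1).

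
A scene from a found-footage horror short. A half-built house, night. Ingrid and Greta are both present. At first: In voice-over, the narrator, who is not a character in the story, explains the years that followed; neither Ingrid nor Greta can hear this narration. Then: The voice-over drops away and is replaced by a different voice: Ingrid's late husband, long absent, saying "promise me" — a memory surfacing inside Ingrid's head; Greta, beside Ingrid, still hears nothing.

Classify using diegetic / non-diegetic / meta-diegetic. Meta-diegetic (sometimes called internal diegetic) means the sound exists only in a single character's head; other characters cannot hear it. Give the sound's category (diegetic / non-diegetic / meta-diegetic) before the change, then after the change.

non-diegetic, meta-diegetic

Before the change: the external narrator addresses only the audience — outside the story world → non-diegetic.
After the change: the replacement voice is a memory inside Ingrid's mind specifically → meta-diegetic.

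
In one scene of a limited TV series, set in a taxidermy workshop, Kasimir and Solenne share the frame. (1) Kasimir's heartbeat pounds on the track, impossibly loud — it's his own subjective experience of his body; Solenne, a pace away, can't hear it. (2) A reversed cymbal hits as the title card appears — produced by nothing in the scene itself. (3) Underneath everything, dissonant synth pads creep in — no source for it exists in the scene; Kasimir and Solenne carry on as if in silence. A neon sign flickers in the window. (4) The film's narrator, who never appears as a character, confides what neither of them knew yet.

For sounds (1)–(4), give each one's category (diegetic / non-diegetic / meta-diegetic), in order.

(1) is meta-diegetic: a subjective body sound — Kasimir's private perception, inaudible to Solenne.
(2) is non-diegetic: it's a sound-design accent with no in-world source; no one in the scene can hear it.
(3) is non-diegetic: nothing in the workshop produces it and the characters don't hear it — pure soundtrack.
Sound (4): the narrator exists outside the story world, addressing only the audience, so non-diegetic.

meta-diegetic, non-diegetic, non-diegetic, non-diegetic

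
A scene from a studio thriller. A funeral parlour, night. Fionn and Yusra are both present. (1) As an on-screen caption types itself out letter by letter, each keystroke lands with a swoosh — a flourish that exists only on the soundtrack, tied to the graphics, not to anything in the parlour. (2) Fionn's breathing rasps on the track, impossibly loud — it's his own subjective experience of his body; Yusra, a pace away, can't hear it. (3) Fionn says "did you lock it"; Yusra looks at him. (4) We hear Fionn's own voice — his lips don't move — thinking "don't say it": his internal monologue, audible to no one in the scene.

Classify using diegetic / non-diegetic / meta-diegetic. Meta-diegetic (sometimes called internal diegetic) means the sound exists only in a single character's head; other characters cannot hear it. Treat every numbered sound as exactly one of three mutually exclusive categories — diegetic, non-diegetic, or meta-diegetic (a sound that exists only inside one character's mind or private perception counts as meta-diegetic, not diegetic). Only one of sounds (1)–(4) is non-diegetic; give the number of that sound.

1

Sound (1): the caption isn't part of the story world, so neither is the sound tied to it, so non-diegetic.
(2) is meta-diegetic: point-of-audition from inside Fionn's body; not a sound in the room.
(3) is diegetic: Fionn is a character speaking aloud in the scene.
(4) it's Fionn's unspoken thought, heard only by the audience via his subjectivity → meta-diegetic.
Only (1) is non-diegetic.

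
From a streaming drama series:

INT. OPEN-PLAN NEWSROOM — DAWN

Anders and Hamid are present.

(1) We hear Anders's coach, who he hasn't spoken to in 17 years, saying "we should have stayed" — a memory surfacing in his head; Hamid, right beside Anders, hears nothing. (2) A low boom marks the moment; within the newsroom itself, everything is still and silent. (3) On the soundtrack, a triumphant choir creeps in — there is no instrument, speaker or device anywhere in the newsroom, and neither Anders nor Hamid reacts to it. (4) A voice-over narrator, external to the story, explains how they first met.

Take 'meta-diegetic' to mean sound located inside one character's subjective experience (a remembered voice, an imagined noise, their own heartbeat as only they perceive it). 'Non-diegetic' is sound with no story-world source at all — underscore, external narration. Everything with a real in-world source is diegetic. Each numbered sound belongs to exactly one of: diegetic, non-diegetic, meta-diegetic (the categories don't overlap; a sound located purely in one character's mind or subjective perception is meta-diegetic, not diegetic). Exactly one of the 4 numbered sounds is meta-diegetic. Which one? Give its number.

1

(1) is meta-diegetic: the voice is a memory playing only inside Anders's mind; Hamid can't hear it.
(2) is non-diegetic: it's a sound-design accent with no in-world source; no one in the scene can hear it.
Sound (3): nothing in the newsroom produces it and the characters don't hear it — pure soundtrack, so non-diegetic.
Sound (4): external voice-over — not a character, not heard by anyone in the scene, so non-diegetic.
Only (1) is meta-diegetic.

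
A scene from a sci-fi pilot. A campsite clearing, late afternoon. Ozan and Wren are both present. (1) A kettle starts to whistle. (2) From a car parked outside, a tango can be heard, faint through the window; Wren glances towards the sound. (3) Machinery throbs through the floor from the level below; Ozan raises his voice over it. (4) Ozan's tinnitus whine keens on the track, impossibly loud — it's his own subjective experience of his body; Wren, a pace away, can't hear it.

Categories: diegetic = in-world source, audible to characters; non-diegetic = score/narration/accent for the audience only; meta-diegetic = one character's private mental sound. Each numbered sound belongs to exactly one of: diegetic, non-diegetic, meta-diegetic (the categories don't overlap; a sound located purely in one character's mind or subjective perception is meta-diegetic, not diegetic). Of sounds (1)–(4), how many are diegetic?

Sound (1): a kettle is a real object/event in the scene's world, so diegetic.
(2) the music has an off-screen but real-world source and a character hears it → diegetic.
Sound (3): ambient/room sound belonging to the story's physical space, so diegetic.
(4) is meta-diegetic: point-of-audition from inside Ozan's body; not a sound in the room.
Diegetic: (1), (2), (3) — that's 3.

3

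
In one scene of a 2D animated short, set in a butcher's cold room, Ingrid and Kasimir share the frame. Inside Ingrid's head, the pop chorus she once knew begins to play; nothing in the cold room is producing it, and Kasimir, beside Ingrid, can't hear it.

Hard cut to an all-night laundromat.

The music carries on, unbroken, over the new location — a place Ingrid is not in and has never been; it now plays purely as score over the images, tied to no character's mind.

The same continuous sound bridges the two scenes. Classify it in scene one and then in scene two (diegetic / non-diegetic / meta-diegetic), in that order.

meta-diegetic, non-diegetic

Scene one: the music exists only inside Ingrid's mind; Kasimir can't hear it → meta-diegetic.
Scene two: it's detached from Ingrid entirely and plays over unrelated images with no in-world source — conventional underscore → non-diegetic.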